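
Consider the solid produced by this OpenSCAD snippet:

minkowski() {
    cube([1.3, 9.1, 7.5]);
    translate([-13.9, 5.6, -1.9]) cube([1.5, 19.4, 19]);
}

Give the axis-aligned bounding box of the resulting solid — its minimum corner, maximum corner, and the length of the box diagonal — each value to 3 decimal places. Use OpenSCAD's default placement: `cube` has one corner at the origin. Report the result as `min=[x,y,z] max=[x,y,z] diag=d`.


A = translate([-13.9, 5.6, -1.9]) cube([1.5, 19.4, 19]) → bbox [-13.9,5.6,-1.9] .. [-12.4,25,17.1]
B = cube([1.3, 9.1, 7.5]) → bbox [0,0,0] .. [1.3,9.1,7.5]
lo = A.lo+B.lo = [-13.9+0, 5.6+0, -1.9+0] = [-13.900,5.600,-1.900]
hi = A.hi+B.hi = [-12.4+1.3, 25+9.1, 17.1+7.5] = [-11.100,34.100,24.600]
diag = √(2.8²+28.5²+26.5²) = √1522.34 = 39.017

min=[-13.900,5.600,-1.900] max=[-11.100,34.100,24.600] diag=39.017


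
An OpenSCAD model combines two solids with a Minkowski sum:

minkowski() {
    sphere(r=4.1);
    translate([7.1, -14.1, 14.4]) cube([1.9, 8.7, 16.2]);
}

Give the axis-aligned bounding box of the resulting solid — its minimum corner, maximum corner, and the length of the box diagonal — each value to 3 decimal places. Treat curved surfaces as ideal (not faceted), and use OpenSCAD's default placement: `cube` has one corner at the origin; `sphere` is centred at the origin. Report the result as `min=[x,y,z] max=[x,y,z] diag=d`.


A = translate([7.1, -14.1, 14.4]) cube([1.9, 8.7, 16.2]) → bbox [7.1,-14.1,14.4] .. [9,-5.4,30.6]
B = sphere(r=4.1) → bbox [-4.1,-4.1,-4.1] .. [4.1,4.1,4.1]
lo = A.lo+B.lo = [7.1-4.1, -14.1-4.1, 14.4-4.1] = [3.000,-18.200,10.300]
hi = A.hi+B.hi = [9+4.1, -5.4+4.1, 30.6+4.1] = [13.100,-1.300,34.700]
diag = √(10.1²+16.9²+24.4²) = √982.98 = 31.353

min=[3.000,-18.200,10.300] max=[13.100,-1.300,34.700] diag=31.353


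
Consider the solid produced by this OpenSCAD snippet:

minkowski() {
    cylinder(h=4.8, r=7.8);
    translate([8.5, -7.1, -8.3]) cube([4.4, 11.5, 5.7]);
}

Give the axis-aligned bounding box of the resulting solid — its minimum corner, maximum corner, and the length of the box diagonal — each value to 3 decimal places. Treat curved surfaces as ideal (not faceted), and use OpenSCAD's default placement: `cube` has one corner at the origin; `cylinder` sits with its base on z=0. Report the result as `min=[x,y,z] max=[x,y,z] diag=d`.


min=[0.700,-14.900,-8.300] max=[20.700,12.200,2.200] diag=35.280

A = translate([8.5, -7.1, -8.3]) cube([4.4, 11.5, 5.7]) → bbox [8.5,-7.1,-8.3] .. [12.9,4.4,-2.6]
B = cylinder(h=4.8, r=7.8) → bbox [-7.8,-7.8,0] .. [7.8,7.8,4.8]
lo = A.lo+B.lo = [8.5-7.8, -7.1-7.8, -8.3+0] = [0.700,-14.900,-8.300]
hi = A.hi+B.hi = [12.9+7.8, 4.4+7.8, -2.6+4.8] = [20.700,12.200,2.200]
diag = √(20²+27.1²+10.5²) = √1244.66 = 35.280


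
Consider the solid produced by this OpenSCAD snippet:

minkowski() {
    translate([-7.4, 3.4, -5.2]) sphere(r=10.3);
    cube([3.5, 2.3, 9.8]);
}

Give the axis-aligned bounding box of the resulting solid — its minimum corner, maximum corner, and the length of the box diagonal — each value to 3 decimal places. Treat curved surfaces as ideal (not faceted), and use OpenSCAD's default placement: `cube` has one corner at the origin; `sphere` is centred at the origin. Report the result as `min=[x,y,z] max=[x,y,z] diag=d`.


A = translate([-7.4, 3.4, -5.2]) sphere(r=10.3) → bbox [-17.7,-6.9,-15.5] .. [2.9,13.7,5.1]
B = cube([3.5, 2.3, 9.8]) → bbox [0,0,0] .. [3.5,2.3,9.8]
lo = A.lo+B.lo = [-17.7+0, -6.9+0, -15.5+0] = [-17.700,-6.900,-15.500]
hi = A.hi+B.hi = [2.9+3.5, 13.7+2.3, 5.1+9.8] = [6.400,16.000,14.900]
diag = √(24.1²+22.9²+30.4²) = √2029.38 = 45.049

min=[-17.700,-6.900,-15.500] max=[6.400,16.000,14.900] diag=45.049


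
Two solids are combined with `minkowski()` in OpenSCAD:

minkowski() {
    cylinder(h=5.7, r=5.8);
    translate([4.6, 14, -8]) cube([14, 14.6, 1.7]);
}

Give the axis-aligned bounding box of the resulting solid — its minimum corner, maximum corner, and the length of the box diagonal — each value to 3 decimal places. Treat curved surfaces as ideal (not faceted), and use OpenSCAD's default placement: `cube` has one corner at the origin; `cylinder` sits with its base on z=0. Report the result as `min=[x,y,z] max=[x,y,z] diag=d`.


A = translate([4.6, 14, -8]) cube([14, 14.6, 1.7]) → bbox [4.6,14,-8] .. [18.6,28.6,-6.3]
B = cylinder(h=5.7, r=5.8) → bbox [-5.8,-5.8,0] .. [5.8,5.8,5.7]
lo = A.lo+B.lo = [4.6-5.8, 14-5.8, -8+0] = [-1.200,8.200,-8.000]
hi = A.hi+B.hi = [18.6+5.8, 28.6+5.8, -6.3+5.7] = [24.400,34.400,-0.600]
diag = √(25.6²+26.2²+7.4²) = √1396.56 = 37.371

min=[-1.200,8.200,-8.000] max=[24.400,34.400,-0.600] diag=37.371


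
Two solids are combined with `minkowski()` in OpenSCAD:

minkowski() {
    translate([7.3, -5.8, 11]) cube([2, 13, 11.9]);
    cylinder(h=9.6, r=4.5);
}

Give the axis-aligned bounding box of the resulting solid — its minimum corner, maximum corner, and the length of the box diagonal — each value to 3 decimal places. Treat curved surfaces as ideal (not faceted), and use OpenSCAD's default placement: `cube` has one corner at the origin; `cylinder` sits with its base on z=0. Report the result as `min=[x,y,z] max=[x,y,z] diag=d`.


A = translate([7.3, -5.8, 11]) cube([2, 13, 11.9]) → bbox [7.3,-5.8,11] .. [9.3,7.2,22.9]
B = cylinder(h=9.6, r=4.5) → bbox [-4.5,-4.5,0] .. [4.5,4.5,9.6]
lo = A.lo+B.lo = [7.3-4.5, -5.8-4.5, 11+0] = [2.800,-10.300,11.000]
hi = A.hi+B.hi = [9.3+4.5, 7.2+4.5, 22.9+9.6] = [13.800,11.700,32.500]
diag = √(11²+22²+21.5²) = √1067.25 = 32.669

min=[2.800,-10.300,11.000] max=[13.800,11.700,32.500] diag=32.669


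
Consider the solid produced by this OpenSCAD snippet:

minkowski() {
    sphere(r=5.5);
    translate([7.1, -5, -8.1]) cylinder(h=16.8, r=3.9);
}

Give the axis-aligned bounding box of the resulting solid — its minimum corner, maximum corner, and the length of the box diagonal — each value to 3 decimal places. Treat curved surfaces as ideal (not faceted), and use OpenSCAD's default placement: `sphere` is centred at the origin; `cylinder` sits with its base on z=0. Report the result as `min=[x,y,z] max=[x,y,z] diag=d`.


min=[-2.300,-14.400,-13.600] max=[16.500,4.400,14.200] diag=38.467

A = translate([7.1, -5, -8.1]) cylinder(h=16.8, r=3.9) → bbox [3.2,-8.9,-8.1] .. [11,-1.1,8.7]
B = sphere(r=5.5) → bbox [-5.5,-5.5,-5.5] .. [5.5,5.5,5.5]
lo = A.lo+B.lo = [3.2-5.5, -8.9-5.5, -8.1-5.5] = [-2.300,-14.400,-13.600]
hi = A.hi+B.hi = [11+5.5, -1.1+5.5, 8.7+5.5] = [16.500,4.400,14.200]
diag = √(18.8²+18.8²+27.8²) = √1479.72 = 38.467


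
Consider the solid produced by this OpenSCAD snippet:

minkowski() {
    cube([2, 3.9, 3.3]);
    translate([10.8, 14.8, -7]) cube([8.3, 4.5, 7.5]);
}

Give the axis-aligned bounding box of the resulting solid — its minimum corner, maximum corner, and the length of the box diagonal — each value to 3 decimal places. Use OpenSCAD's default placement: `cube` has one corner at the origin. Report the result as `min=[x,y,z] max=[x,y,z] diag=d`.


A = translate([10.8, 14.8, -7]) cube([8.3, 4.5, 7.5]) → bbox [10.8,14.8,-7] .. [19.1,19.3,0.5]
B = cube([2, 3.9, 3.3]) → bbox [0,0,0] .. [2,3.9,3.3]
lo = A.lo+B.lo = [10.8+0, 14.8+0, -7+0] = [10.800,14.800,-7.000]
hi = A.hi+B.hi = [19.1+2, 19.3+3.9, 0.5+3.3] = [21.100,23.200,3.800]
diag = √(10.3²+8.4²+10.8²) = √293.29 = 17.126

min=[10.800,14.800,-7.000] max=[21.100,23.200,3.800] diag=17.126


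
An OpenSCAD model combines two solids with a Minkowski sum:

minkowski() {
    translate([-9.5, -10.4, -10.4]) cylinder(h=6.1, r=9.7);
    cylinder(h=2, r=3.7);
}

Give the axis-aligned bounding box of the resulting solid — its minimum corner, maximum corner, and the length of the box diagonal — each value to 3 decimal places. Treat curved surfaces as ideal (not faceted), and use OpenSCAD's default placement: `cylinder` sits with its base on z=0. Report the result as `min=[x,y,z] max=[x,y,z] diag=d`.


min=[-22.900,-23.800,-10.400] max=[3.900,3.000,-2.300] diag=38.757

A = translate([-9.5, -10.4, -10.4]) cylinder(h=6.1, r=9.7) → bbox [-19.2,-20.1,-10.4] .. [0.2,-0.7,-4.3]
B = cylinder(h=2, r=3.7) → bbox [-3.7,-3.7,0] .. [3.7,3.7,2]
lo = A.lo+B.lo = [-19.2-3.7, -20.1-3.7, -10.4+0] = [-22.900,-23.800,-10.400]
hi = A.hi+B.hi = [0.2+3.7, -0.7+3.7, -4.3+2] = [3.900,3.000,-2.300]
diag = √(26.8²+26.8²+8.1²) = √1502.09 = 38.757


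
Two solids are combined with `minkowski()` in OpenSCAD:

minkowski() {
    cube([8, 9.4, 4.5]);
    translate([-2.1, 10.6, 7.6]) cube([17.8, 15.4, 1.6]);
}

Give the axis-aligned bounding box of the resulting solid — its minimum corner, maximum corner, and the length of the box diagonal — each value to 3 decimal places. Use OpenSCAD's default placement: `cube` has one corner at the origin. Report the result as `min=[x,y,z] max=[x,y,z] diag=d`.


A = translate([-2.1, 10.6, 7.6]) cube([17.8, 15.4, 1.6]) → bbox [-2.1,10.6,7.6] .. [15.7,26,9.2]
B = cube([8, 9.4, 4.5]) → bbox [0,0,0] .. [8,9.4,4.5]
lo = A.lo+B.lo = [-2.1+0, 10.6+0, 7.6+0] = [-2.100,10.600,7.600]
hi = A.hi+B.hi = [15.7+8, 26+9.4, 9.2+4.5] = [23.700,35.400,13.700]
diag = √(25.8²+24.8²+6.1²) = √1317.89 = 36.303

min=[-2.100,10.600,7.600] max=[23.700,35.400,13.700] diag=36.303


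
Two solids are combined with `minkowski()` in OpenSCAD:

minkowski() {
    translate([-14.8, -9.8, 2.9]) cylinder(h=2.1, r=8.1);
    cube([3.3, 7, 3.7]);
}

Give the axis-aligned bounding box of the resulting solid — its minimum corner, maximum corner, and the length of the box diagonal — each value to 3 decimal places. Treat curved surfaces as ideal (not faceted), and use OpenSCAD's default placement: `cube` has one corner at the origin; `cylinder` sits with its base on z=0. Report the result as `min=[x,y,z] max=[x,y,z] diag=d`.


A = translate([-14.8, -9.8, 2.9]) cylinder(h=2.1, r=8.1) → bbox [-22.9,-17.9,2.9] .. [-6.7,-1.7,5]
B = cube([3.3, 7, 3.7]) → bbox [0,0,0] .. [3.3,7,3.7]
lo = A.lo+B.lo = [-22.9+0, -17.9+0, 2.9+0] = [-22.900,-17.900,2.900]
hi = A.hi+B.hi = [-6.7+3.3, -1.7+7, 5+3.7] = [-3.400,5.300,8.700]
diag = √(19.5²+23.2²+5.8²) = √952.13 = 30.857

min=[-22.900,-17.900,2.900] max=[-3.400,5.300,8.700] diag=30.857


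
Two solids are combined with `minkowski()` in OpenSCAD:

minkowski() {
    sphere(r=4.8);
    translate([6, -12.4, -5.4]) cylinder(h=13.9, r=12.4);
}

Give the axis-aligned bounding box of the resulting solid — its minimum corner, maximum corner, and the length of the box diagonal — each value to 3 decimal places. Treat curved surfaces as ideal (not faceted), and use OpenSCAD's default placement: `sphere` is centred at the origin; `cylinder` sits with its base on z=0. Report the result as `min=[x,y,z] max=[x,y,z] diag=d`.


A = translate([6, -12.4, -5.4]) cylinder(h=13.9, r=12.4) → bbox [-6.4,-24.8,-5.4] .. [18.4,0,8.5]
B = sphere(r=4.8) → bbox [-4.8,-4.8,-4.8] .. [4.8,4.8,4.8]
lo = A.lo+B.lo = [-6.4-4.8, -24.8-4.8, -5.4-4.8] = [-11.200,-29.600,-10.200]
hi = A.hi+B.hi = [18.4+4.8, 0+4.8, 8.5+4.8] = [23.200,4.800,13.300]
diag = √(34.4²+34.4²+23.5²) = √2918.97 = 54.027

min=[-11.200,-29.600,-10.200] max=[23.200,4.800,13.300] diag=54.027


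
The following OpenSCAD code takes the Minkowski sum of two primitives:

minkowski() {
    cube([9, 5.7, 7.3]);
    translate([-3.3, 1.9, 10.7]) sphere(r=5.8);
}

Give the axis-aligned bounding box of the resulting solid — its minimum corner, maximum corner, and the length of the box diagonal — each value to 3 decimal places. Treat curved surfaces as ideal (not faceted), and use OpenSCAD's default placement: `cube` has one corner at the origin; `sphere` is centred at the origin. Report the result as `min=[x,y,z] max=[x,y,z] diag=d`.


A = translate([-3.3, 1.9, 10.7]) sphere(r=5.8) → bbox [-9.1,-3.9,4.9] .. [2.5,7.7,16.5]
B = cube([9, 5.7, 7.3]) → bbox [0,0,0] .. [9,5.7,7.3]
lo = A.lo+B.lo = [-9.1+0, -3.9+0, 4.9+0] = [-9.100,-3.900,4.900]
hi = A.hi+B.hi = [2.5+9, 7.7+5.7, 16.5+7.3] = [11.500,13.400,23.800]
diag = √(20.6²+17.3²+18.9²) = √1080.86 = 32.876

min=[-9.100,-3.900,4.900] max=[11.500,13.400,23.800] diag=32.876


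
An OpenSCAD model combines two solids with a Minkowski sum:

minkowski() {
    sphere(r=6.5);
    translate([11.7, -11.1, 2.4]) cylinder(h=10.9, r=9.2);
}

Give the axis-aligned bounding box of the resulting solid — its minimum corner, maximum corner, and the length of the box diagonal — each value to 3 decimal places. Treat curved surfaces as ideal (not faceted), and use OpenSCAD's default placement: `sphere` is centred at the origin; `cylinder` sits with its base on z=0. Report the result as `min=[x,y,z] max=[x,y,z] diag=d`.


min=[-4.000,-26.800,-4.100] max=[27.400,4.600,19.800] diag=50.429

A = translate([11.7, -11.1, 2.4]) cylinder(h=10.9, r=9.2) → bbox [2.5,-20.3,2.4] .. [20.9,-1.9,13.3]
B = sphere(r=6.5) → bbox [-6.5,-6.5,-6.5] .. [6.5,6.5,6.5]
lo = A.lo+B.lo = [2.5-6.5, -20.3-6.5, 2.4-6.5] = [-4.000,-26.800,-4.100]
hi = A.hi+B.hi = [20.9+6.5, -1.9+6.5, 13.3+6.5] = [27.400,4.600,19.800]
diag = √(31.4²+31.4²+23.9²) = √2543.13 = 50.429


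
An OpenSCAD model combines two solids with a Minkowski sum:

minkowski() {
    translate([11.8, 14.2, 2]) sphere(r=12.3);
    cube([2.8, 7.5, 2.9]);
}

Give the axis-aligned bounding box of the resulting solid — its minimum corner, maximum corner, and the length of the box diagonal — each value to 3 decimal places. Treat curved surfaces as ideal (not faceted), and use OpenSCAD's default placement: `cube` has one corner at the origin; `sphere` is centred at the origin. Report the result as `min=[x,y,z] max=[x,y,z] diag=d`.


min=[-0.500,1.900,-10.300] max=[26.900,34.000,17.200] diag=50.373

A = translate([11.8, 14.2, 2]) sphere(r=12.3) → bbox [-0.5,1.9,-10.3] .. [24.1,26.5,14.3]
B = cube([2.8, 7.5, 2.9]) → bbox [0,0,0] .. [2.8,7.5,2.9]
lo = A.lo+B.lo = [-0.5+0, 1.9+0, -10.3+0] = [-0.500,1.900,-10.300]
hi = A.hi+B.hi = [24.1+2.8, 26.5+7.5, 14.3+2.9] = [26.900,34.000,17.200]
diag = √(27.4²+32.1²+27.5²) = √2537.42 = 50.373


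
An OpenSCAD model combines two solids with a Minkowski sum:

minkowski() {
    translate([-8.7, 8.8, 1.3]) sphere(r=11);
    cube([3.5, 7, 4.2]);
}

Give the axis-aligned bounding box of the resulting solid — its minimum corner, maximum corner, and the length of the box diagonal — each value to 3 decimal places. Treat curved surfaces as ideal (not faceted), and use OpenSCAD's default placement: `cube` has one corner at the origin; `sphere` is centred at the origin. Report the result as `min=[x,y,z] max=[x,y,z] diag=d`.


A = translate([-8.7, 8.8, 1.3]) sphere(r=11) → bbox [-19.7,-2.2,-9.7] .. [2.3,19.8,12.3]
B = cube([3.5, 7, 4.2]) → bbox [0,0,0] .. [3.5,7,4.2]
lo = A.lo+B.lo = [-19.7+0, -2.2+0, -9.7+0] = [-19.700,-2.200,-9.700]
hi = A.hi+B.hi = [2.3+3.5, 19.8+7, 12.3+4.2] = [5.800,26.800,16.500]
diag = √(25.5²+29²+26.2²) = √2177.69 = 46.666

min=[-19.700,-2.200,-9.700] max=[5.800,26.800,16.500] diag=46.666


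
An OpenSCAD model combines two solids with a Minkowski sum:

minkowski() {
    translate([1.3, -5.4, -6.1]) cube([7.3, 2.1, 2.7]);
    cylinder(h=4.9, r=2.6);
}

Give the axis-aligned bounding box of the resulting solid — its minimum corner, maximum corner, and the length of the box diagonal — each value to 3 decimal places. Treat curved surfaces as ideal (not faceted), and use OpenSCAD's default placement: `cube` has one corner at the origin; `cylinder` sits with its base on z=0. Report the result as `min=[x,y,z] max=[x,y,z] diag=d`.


min=[-1.300,-8.000,-6.100] max=[11.200,-0.700,1.500] diag=16.349

A = translate([1.3, -5.4, -6.1]) cube([7.3, 2.1, 2.7]) → bbox [1.3,-5.4,-6.1] .. [8.6,-3.3,-3.4]
B = cylinder(h=4.9, r=2.6) → bbox [-2.6,-2.6,0] .. [2.6,2.6,4.9]
lo = A.lo+B.lo = [1.3-2.6, -5.4-2.6, -6.1+0] = [-1.300,-8.000,-6.100]
hi = A.hi+B.hi = [8.6+2.6, -3.3+2.6, -3.4+4.9] = [11.200,-0.700,1.500]
diag = √(12.5²+7.3²+7.6²) = √267.3 = 16.349


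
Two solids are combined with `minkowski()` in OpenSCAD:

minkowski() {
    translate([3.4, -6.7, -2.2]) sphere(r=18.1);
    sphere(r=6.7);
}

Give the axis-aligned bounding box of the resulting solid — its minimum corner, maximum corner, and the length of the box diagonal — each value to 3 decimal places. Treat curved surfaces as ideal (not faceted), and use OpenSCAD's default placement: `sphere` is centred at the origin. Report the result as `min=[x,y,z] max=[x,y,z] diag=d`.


min=[-21.400,-31.500,-27.000] max=[28.200,18.100,22.600] diag=85.910

A = translate([3.4, -6.7, -2.2]) sphere(r=18.1) → bbox [-14.7,-24.8,-20.3] .. [21.5,11.4,15.9]
B = sphere(r=6.7) → bbox [-6.7,-6.7,-6.7] .. [6.7,6.7,6.7]
lo = A.lo+B.lo = [-14.7-6.7, -24.8-6.7, -20.3-6.7] = [-21.400,-31.500,-27.000]
hi = A.hi+B.hi = [21.5+6.7, 11.4+6.7, 15.9+6.7] = [28.200,18.100,22.600]
diag = √(49.6²+49.6²+49.6²) = √7380.48 = 85.910


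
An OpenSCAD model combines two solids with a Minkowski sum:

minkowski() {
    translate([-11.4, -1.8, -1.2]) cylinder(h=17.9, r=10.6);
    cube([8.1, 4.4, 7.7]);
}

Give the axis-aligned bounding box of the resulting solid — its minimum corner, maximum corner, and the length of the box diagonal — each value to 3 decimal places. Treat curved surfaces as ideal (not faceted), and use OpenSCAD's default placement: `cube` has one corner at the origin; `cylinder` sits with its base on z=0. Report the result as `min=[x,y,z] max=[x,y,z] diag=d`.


A = translate([-11.4, -1.8, -1.2]) cylinder(h=17.9, r=10.6) → bbox [-22,-12.4,-1.2] .. [-0.8,8.8,16.7]
B = cube([8.1, 4.4, 7.7]) → bbox [0,0,0] .. [8.1,4.4,7.7]
lo = A.lo+B.lo = [-22+0, -12.4+0, -1.2+0] = [-22.000,-12.400,-1.200]
hi = A.hi+B.hi = [-0.8+8.1, 8.8+4.4, 16.7+7.7] = [7.300,13.200,24.400]
diag = √(29.3²+25.6²+25.6²) = √2169.21 = 46.575

min=[-22.000,-12.400,-1.200] max=[7.300,13.200,24.400] diag=46.575


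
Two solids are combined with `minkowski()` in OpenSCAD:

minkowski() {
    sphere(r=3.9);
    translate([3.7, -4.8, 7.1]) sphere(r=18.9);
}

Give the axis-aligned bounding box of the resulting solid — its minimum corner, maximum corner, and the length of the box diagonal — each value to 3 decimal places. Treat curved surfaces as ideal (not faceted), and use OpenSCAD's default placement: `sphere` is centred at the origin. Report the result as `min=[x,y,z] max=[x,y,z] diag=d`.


min=[-19.100,-27.600,-15.700] max=[26.500,18.000,29.900] diag=78.982

A = translate([3.7, -4.8, 7.1]) sphere(r=18.9) → bbox [-15.2,-23.7,-11.8] .. [22.6,14.1,26]
B = sphere(r=3.9) → bbox [-3.9,-3.9,-3.9] .. [3.9,3.9,3.9]
lo = A.lo+B.lo = [-15.2-3.9, -23.7-3.9, -11.8-3.9] = [-19.100,-27.600,-15.700]
hi = A.hi+B.hi = [22.6+3.9, 14.1+3.9, 26+3.9] = [26.500,18.000,29.900]
diag = √(45.6²+45.6²+45.6²) = √6238.08 = 78.982


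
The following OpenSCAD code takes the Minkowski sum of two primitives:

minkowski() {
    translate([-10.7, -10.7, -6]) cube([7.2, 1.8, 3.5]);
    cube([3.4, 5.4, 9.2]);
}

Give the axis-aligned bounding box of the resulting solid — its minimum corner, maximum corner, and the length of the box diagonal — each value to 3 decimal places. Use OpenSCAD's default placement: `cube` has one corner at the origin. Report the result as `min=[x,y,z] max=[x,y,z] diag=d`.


min=[-10.700,-10.700,-6.000] max=[-0.100,-3.500,6.700] diag=18.041

A = translate([-10.7, -10.7, -6]) cube([7.2, 1.8, 3.5]) → bbox [-10.7,-10.7,-6] .. [-3.5,-8.9,-2.5]
B = cube([3.4, 5.4, 9.2]) → bbox [0,0,0] .. [3.4,5.4,9.2]
lo = A.lo+B.lo = [-10.7+0, -10.7+0, -6+0] = [-10.700,-10.700,-6.000]
hi = A.hi+B.hi = [-3.5+3.4, -8.9+5.4, -2.5+9.2] = [-0.100,-3.500,6.700]
diag = √(10.6²+7.2²+12.7²) = √325.49 = 18.041


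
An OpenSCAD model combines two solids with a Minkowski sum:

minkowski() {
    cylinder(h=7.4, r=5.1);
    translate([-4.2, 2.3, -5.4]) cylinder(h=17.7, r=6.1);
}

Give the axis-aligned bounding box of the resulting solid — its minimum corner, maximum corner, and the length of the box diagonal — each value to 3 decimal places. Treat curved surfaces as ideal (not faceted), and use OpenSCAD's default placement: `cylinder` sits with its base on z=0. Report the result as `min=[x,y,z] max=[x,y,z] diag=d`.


min=[-15.400,-8.900,-5.400] max=[7.000,13.500,19.700] diag=40.417

A = translate([-4.2, 2.3, -5.4]) cylinder(h=17.7, r=6.1) → bbox [-10.3,-3.8,-5.4] .. [1.9,8.4,12.3]
B = cylinder(h=7.4, r=5.1) → bbox [-5.1,-5.1,0] .. [5.1,5.1,7.4]
lo = A.lo+B.lo = [-10.3-5.1, -3.8-5.1, -5.4+0] = [-15.400,-8.900,-5.400]
hi = A.hi+B.hi = [1.9+5.1, 8.4+5.1, 12.3+7.4] = [7.000,13.500,19.700]
diag = √(22.4²+22.4²+25.1²) = √1633.53 = 40.417


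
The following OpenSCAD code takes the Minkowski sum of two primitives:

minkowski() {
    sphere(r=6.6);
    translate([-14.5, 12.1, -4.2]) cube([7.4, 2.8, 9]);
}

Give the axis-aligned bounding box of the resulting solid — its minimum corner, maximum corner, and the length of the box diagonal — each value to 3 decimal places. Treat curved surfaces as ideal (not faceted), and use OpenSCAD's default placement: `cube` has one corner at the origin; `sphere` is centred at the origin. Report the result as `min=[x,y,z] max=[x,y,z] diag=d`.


A = translate([-14.5, 12.1, -4.2]) cube([7.4, 2.8, 9]) → bbox [-14.5,12.1,-4.2] .. [-7.1,14.9,4.8]
B = sphere(r=6.6) → bbox [-6.6,-6.6,-6.6] .. [6.6,6.6,6.6]
lo = A.lo+B.lo = [-14.5-6.6, 12.1-6.6, -4.2-6.6] = [-21.100,5.500,-10.800]
hi = A.hi+B.hi = [-7.1+6.6, 14.9+6.6, 4.8+6.6] = [-0.500,21.500,11.400]
diag = √(20.6²+16²+22.2²) = √1173.2 = 34.252

min=[-21.100,5.500,-10.800] max=[-0.500,21.500,11.400] diag=34.252


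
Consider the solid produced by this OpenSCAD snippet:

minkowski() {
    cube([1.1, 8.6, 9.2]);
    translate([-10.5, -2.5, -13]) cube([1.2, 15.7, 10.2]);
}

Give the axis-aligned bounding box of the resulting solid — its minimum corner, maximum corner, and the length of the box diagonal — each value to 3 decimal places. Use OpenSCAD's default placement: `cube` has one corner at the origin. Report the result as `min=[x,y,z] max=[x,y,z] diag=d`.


A = translate([-10.5, -2.5, -13]) cube([1.2, 15.7, 10.2]) → bbox [-10.5,-2.5,-13] .. [-9.3,13.2,-2.8]
B = cube([1.1, 8.6, 9.2]) → bbox [0,0,0] .. [1.1,8.6,9.2]
lo = A.lo+B.lo = [-10.5+0, -2.5+0, -13+0] = [-10.500,-2.500,-13.000]
hi = A.hi+B.hi = [-9.3+1.1, 13.2+8.6, -2.8+9.2] = [-8.200,21.800,6.400]
diag = √(2.3²+24.3²+19.4²) = √972.14 = 31.179

min=[-10.500,-2.500,-13.000] max=[-8.200,21.800,6.400] diag=31.179


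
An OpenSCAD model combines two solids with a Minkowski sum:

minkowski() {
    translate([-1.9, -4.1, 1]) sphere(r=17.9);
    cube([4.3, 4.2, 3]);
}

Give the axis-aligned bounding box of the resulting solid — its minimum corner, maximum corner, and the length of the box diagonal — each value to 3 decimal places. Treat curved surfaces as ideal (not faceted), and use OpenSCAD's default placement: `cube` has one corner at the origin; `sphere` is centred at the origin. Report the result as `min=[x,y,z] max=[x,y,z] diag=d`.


min=[-19.800,-22.000,-16.900] max=[20.300,18.000,21.900] diag=68.655

A = translate([-1.9, -4.1, 1]) sphere(r=17.9) → bbox [-19.8,-22,-16.9] .. [16,13.8,18.9]
B = cube([4.3, 4.2, 3]) → bbox [0,0,0] .. [4.3,4.2,3]
lo = A.lo+B.lo = [-19.8+0, -22+0, -16.9+0] = [-19.800,-22.000,-16.900]
hi = A.hi+B.hi = [16+4.3, 13.8+4.2, 18.9+3] = [20.300,18.000,21.900]
diag = √(40.1²+40²+38.8²) = √4713.45 = 68.655


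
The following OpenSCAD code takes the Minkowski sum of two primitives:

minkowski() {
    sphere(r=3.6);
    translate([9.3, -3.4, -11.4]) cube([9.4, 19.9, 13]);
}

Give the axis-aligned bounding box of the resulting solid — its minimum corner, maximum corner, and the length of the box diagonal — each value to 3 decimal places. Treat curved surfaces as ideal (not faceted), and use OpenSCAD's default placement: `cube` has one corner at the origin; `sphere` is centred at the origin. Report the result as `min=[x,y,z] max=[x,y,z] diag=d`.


min=[5.700,-7.000,-15.000] max=[22.300,20.100,5.200] diag=37.656

A = translate([9.3, -3.4, -11.4]) cube([9.4, 19.9, 13]) → bbox [9.3,-3.4,-11.4] .. [18.7,16.5,1.6]
B = sphere(r=3.6) → bbox [-3.6,-3.6,-3.6] .. [3.6,3.6,3.6]
lo = A.lo+B.lo = [9.3-3.6, -3.4-3.6, -11.4-3.6] = [5.700,-7.000,-15.000]
hi = A.hi+B.hi = [18.7+3.6, 16.5+3.6, 1.6+3.6] = [22.300,20.100,5.200]
diag = √(16.6²+27.1²+20.2²) = √1418.01 = 37.656


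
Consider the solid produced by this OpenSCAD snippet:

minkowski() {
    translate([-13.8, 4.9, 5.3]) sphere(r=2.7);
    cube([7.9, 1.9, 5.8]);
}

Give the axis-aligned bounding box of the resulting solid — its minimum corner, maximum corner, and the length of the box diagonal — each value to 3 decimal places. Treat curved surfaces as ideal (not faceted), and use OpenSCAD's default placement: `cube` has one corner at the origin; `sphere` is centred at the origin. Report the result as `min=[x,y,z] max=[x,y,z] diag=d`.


A = translate([-13.8, 4.9, 5.3]) sphere(r=2.7) → bbox [-16.5,2.2,2.6] .. [-11.1,7.6,8]
B = cube([7.9, 1.9, 5.8]) → bbox [0,0,0] .. [7.9,1.9,5.8]
lo = A.lo+B.lo = [-16.5+0, 2.2+0, 2.6+0] = [-16.500,2.200,2.600]
hi = A.hi+B.hi = [-11.1+7.9, 7.6+1.9, 8+5.8] = [-3.200,9.500,13.800]
diag = √(13.3²+7.3²+11.2²) = √355.62 = 18.858

min=[-16.500,2.200,2.600] max=[-3.200,9.500,13.800] diag=18.858


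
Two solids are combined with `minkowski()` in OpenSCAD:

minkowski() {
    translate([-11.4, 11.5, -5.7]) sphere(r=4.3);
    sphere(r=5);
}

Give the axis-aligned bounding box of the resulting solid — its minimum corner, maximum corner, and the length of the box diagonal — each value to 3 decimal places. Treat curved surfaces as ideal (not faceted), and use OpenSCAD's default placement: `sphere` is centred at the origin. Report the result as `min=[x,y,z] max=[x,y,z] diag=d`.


min=[-20.700,2.200,-15.000] max=[-2.100,20.800,3.600] diag=32.216

A = translate([-11.4, 11.5, -5.7]) sphere(r=4.3) → bbox [-15.7,7.2,-10] .. [-7.1,15.8,-1.4]
B = sphere(r=5) → bbox [-5,-5,-5] .. [5,5,5]
lo = A.lo+B.lo = [-15.7-5, 7.2-5, -10-5] = [-20.700,2.200,-15.000]
hi = A.hi+B.hi = [-7.1+5, 15.8+5, -1.4+5] = [-2.100,20.800,3.600]
diag = √(18.6²+18.6²+18.6²) = √1037.88 = 32.216


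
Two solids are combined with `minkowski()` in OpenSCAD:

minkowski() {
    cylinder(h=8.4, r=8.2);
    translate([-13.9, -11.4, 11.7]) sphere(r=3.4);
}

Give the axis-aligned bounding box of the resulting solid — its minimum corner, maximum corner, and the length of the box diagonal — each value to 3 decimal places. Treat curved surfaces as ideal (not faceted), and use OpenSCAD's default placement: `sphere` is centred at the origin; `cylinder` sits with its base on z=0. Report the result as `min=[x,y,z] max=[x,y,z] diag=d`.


A = translate([-13.9, -11.4, 11.7]) sphere(r=3.4) → bbox [-17.3,-14.8,8.3] .. [-10.5,-8,15.1]
B = cylinder(h=8.4, r=8.2) → bbox [-8.2,-8.2,0] .. [8.2,8.2,8.4]
lo = A.lo+B.lo = [-17.3-8.2, -14.8-8.2, 8.3+0] = [-25.500,-23.000,8.300]
hi = A.hi+B.hi = [-10.5+8.2, -8+8.2, 15.1+8.4] = [-2.300,0.200,23.500]
diag = √(23.2²+23.2²+15.2²) = √1307.52 = 36.160

min=[-25.500,-23.000,8.300] max=[-2.300,0.200,23.500] diag=36.160


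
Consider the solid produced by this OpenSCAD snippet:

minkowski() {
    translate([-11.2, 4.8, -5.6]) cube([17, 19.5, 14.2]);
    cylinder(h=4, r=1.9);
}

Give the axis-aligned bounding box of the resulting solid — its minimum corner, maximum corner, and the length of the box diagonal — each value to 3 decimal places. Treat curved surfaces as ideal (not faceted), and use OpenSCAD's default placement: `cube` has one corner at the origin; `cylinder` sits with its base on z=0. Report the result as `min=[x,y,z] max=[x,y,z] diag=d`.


min=[-13.100,2.900,-5.600] max=[7.700,26.200,12.600] diag=36.149

A = translate([-11.2, 4.8, -5.6]) cube([17, 19.5, 14.2]) → bbox [-11.2,4.8,-5.6] .. [5.8,24.3,8.6]
B = cylinder(h=4, r=1.9) → bbox [-1.9,-1.9,0] .. [1.9,1.9,4]
lo = A.lo+B.lo = [-11.2-1.9, 4.8-1.9, -5.6+0] = [-13.100,2.900,-5.600]
hi = A.hi+B.hi = [5.8+1.9, 24.3+1.9, 8.6+4] = [7.700,26.200,12.600]
diag = √(20.8²+23.3²+18.2²) = √1306.77 = 36.149


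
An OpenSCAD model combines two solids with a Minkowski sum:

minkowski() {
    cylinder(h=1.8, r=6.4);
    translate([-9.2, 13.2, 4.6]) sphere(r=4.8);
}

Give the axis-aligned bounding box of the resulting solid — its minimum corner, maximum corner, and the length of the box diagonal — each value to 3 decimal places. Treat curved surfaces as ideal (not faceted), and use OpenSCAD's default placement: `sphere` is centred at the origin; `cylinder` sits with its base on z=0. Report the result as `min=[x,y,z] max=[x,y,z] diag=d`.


A = translate([-9.2, 13.2, 4.6]) sphere(r=4.8) → bbox [-14,8.4,-0.2] .. [-4.4,18,9.4]
B = cylinder(h=1.8, r=6.4) → bbox [-6.4,-6.4,0] .. [6.4,6.4,1.8]
lo = A.lo+B.lo = [-14-6.4, 8.4-6.4, -0.2+0] = [-20.400,2.000,-0.200]
hi = A.hi+B.hi = [-4.4+6.4, 18+6.4, 9.4+1.8] = [2.000,24.400,11.200]
diag = √(22.4²+22.4²+11.4²) = √1133.48 = 33.667

min=[-20.400,2.000,-0.200] max=[2.000,24.400,11.200] diag=33.667


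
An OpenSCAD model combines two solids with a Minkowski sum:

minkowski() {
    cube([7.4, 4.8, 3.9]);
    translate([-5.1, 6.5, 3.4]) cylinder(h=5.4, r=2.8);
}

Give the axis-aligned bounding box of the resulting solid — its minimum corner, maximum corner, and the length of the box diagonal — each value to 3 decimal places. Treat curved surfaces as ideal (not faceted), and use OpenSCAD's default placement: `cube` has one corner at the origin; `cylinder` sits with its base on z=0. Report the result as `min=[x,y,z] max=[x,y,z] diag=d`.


min=[-7.900,3.700,3.400] max=[5.100,14.100,12.700] diag=19.070

A = translate([-5.1, 6.5, 3.4]) cylinder(h=5.4, r=2.8) → bbox [-7.9,3.7,3.4] .. [-2.3,9.3,8.8]
B = cube([7.4, 4.8, 3.9]) → bbox [0,0,0] .. [7.4,4.8,3.9]
lo = A.lo+B.lo = [-7.9+0, 3.7+0, 3.4+0] = [-7.900,3.700,3.400]
hi = A.hi+B.hi = [-2.3+7.4, 9.3+4.8, 8.8+3.9] = [5.100,14.100,12.700]
diag = √(13²+10.4²+9.3²) = √363.65 = 19.070


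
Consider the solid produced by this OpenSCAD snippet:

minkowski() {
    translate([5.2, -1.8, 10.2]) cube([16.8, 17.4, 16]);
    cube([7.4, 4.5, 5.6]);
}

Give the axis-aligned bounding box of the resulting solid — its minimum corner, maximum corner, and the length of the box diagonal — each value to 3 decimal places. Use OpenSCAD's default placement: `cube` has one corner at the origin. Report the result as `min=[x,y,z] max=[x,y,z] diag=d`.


A = translate([5.2, -1.8, 10.2]) cube([16.8, 17.4, 16]) → bbox [5.2,-1.8,10.2] .. [22,15.6,26.2]
B = cube([7.4, 4.5, 5.6]) → bbox [0,0,0] .. [7.4,4.5,5.6]
lo = A.lo+B.lo = [5.2+0, -1.8+0, 10.2+0] = [5.200,-1.800,10.200]
hi = A.hi+B.hi = [22+7.4, 15.6+4.5, 26.2+5.6] = [29.400,20.100,31.800]
diag = √(24.2²+21.9²+21.6²) = √1531.81 = 39.138

min=[5.200,-1.800,10.200] max=[29.400,20.100,31.800] diag=39.138


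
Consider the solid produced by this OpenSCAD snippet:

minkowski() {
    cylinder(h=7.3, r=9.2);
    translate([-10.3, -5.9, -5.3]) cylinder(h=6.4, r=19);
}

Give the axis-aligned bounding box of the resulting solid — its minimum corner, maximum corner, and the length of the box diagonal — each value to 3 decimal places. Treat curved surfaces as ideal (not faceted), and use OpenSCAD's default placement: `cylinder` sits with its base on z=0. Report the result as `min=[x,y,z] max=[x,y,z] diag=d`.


A = translate([-10.3, -5.9, -5.3]) cylinder(h=6.4, r=19) → bbox [-29.3,-24.9,-5.3] .. [8.7,13.1,1.1]
B = cylinder(h=7.3, r=9.2) → bbox [-9.2,-9.2,0] .. [9.2,9.2,7.3]
lo = A.lo+B.lo = [-29.3-9.2, -24.9-9.2, -5.3+0] = [-38.500,-34.100,-5.300]
hi = A.hi+B.hi = [8.7+9.2, 13.1+9.2, 1.1+7.3] = [17.900,22.300,8.400]
diag = √(56.4²+56.4²+13.7²) = √6549.61 = 80.930

min=[-38.500,-34.100,-5.300] max=[17.900,22.300,8.400] diag=80.930


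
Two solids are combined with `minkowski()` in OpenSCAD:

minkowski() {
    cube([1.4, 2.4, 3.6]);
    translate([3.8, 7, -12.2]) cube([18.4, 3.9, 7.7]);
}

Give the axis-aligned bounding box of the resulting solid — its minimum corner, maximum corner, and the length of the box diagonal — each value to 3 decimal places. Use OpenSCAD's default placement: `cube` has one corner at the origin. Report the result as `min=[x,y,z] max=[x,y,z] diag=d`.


min=[3.800,7.000,-12.200] max=[23.600,13.300,-0.900] diag=23.652

A = translate([3.8, 7, -12.2]) cube([18.4, 3.9, 7.7]) → bbox [3.8,7,-12.2] .. [22.2,10.9,-4.5]
B = cube([1.4, 2.4, 3.6]) → bbox [0,0,0] .. [1.4,2.4,3.6]
lo = A.lo+B.lo = [3.8+0, 7+0, -12.2+0] = [3.800,7.000,-12.200]
hi = A.hi+B.hi = [22.2+1.4, 10.9+2.4, -4.5+3.6] = [23.600,13.300,-0.900]
diag = √(19.8²+6.3²+11.3²) = √559.42 = 23.652


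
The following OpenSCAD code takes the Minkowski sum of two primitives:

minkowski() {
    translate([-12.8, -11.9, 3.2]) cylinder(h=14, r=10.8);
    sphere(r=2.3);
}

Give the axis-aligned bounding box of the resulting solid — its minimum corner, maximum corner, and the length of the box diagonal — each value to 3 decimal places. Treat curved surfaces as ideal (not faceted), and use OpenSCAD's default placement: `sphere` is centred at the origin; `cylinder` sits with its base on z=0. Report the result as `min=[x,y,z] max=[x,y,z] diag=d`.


min=[-25.900,-25.000,0.900] max=[0.300,1.200,19.500] diag=41.459

A = translate([-12.8, -11.9, 3.2]) cylinder(h=14, r=10.8) → bbox [-23.6,-22.7,3.2] .. [-2,-1.1,17.2]
B = sphere(r=2.3) → bbox [-2.3,-2.3,-2.3] .. [2.3,2.3,2.3]
lo = A.lo+B.lo = [-23.6-2.3, -22.7-2.3, 3.2-2.3] = [-25.900,-25.000,0.900]
hi = A.hi+B.hi = [-2+2.3, -1.1+2.3, 17.2+2.3] = [0.300,1.200,19.500]
diag = √(26.2²+26.2²+18.6²) = √1718.84 = 41.459


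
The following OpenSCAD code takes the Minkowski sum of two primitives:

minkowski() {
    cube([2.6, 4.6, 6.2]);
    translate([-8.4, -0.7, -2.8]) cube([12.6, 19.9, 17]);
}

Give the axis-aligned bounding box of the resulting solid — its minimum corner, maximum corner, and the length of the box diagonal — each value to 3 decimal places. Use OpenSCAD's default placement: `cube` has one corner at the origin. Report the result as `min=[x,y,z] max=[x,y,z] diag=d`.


A = translate([-8.4, -0.7, -2.8]) cube([12.6, 19.9, 17]) → bbox [-8.4,-0.7,-2.8] .. [4.2,19.2,14.2]
B = cube([2.6, 4.6, 6.2]) → bbox [0,0,0] .. [2.6,4.6,6.2]
lo = A.lo+B.lo = [-8.4+0, -0.7+0, -2.8+0] = [-8.400,-0.700,-2.800]
hi = A.hi+B.hi = [4.2+2.6, 19.2+4.6, 14.2+6.2] = [6.800,23.800,20.400]
diag = √(15.2²+24.5²+23.2²) = √1369.53 = 37.007

min=[-8.400,-0.700,-2.800] max=[6.800,23.800,20.400] diag=37.007


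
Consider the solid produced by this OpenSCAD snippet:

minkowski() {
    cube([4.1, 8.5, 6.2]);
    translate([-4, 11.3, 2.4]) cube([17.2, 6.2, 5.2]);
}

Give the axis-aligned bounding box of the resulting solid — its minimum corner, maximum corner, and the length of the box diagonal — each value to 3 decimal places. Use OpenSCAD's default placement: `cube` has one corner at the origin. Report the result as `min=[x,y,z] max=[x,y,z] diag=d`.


A = translate([-4, 11.3, 2.4]) cube([17.2, 6.2, 5.2]) → bbox [-4,11.3,2.4] .. [13.2,17.5,7.6]
B = cube([4.1, 8.5, 6.2]) → bbox [0,0,0] .. [4.1,8.5,6.2]
lo = A.lo+B.lo = [-4+0, 11.3+0, 2.4+0] = [-4.000,11.300,2.400]
hi = A.hi+B.hi = [13.2+4.1, 17.5+8.5, 7.6+6.2] = [17.300,26.000,13.800]
diag = √(21.3²+14.7²+11.4²) = √799.74 = 28.280

min=[-4.000,11.300,2.400] max=[17.300,26.000,13.800] diag=28.280


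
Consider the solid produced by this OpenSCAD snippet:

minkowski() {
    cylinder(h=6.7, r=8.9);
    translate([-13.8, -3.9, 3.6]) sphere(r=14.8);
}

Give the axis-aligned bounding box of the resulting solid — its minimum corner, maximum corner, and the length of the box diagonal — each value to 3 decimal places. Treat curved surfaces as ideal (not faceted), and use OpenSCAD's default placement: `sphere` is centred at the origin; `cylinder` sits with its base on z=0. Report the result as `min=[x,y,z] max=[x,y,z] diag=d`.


A = translate([-13.8, -3.9, 3.6]) sphere(r=14.8) → bbox [-28.6,-18.7,-11.2] .. [1,10.9,18.4]
B = cylinder(h=6.7, r=8.9) → bbox [-8.9,-8.9,0] .. [8.9,8.9,6.7]
lo = A.lo+B.lo = [-28.6-8.9, -18.7-8.9, -11.2+0] = [-37.500,-27.600,-11.200]
hi = A.hi+B.hi = [1+8.9, 10.9+8.9, 18.4+6.7] = [9.900,19.800,25.100]
diag = √(47.4²+47.4²+36.3²) = √5811.21 = 76.231

min=[-37.500,-27.600,-11.200] max=[9.900,19.800,25.100] diag=76.231


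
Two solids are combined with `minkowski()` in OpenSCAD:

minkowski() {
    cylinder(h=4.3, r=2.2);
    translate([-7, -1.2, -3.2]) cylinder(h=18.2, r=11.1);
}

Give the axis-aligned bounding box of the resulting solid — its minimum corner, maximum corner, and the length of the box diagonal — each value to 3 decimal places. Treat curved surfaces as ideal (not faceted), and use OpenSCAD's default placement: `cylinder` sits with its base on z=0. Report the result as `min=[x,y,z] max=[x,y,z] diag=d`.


A = translate([-7, -1.2, -3.2]) cylinder(h=18.2, r=11.1) → bbox [-18.1,-12.3,-3.2] .. [4.1,9.9,15]
B = cylinder(h=4.3, r=2.2) → bbox [-2.2,-2.2,0] .. [2.2,2.2,4.3]
lo = A.lo+B.lo = [-18.1-2.2, -12.3-2.2, -3.2+0] = [-20.300,-14.500,-3.200]
hi = A.hi+B.hi = [4.1+2.2, 9.9+2.2, 15+4.3] = [6.300,12.100,19.300]
diag = √(26.6²+26.6²+22.5²) = √1921.37 = 43.833

min=[-20.300,-14.500,-3.200] max=[6.300,12.100,19.300] diag=43.833


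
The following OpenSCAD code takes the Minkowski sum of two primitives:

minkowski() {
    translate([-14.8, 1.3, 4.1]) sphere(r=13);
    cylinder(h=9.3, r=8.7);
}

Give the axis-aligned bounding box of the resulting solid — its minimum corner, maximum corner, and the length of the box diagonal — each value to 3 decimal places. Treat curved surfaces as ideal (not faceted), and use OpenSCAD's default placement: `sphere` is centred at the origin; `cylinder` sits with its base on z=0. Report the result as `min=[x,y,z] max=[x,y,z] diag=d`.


A = translate([-14.8, 1.3, 4.1]) sphere(r=13) → bbox [-27.8,-11.7,-8.9] .. [-1.8,14.3,17.1]
B = cylinder(h=9.3, r=8.7) → bbox [-8.7,-8.7,0] .. [8.7,8.7,9.3]
lo = A.lo+B.lo = [-27.8-8.7, -11.7-8.7, -8.9+0] = [-36.500,-20.400,-8.900]
hi = A.hi+B.hi = [-1.8+8.7, 14.3+8.7, 17.1+9.3] = [6.900,23.000,26.400]
diag = √(43.4²+43.4²+35.3²) = √5013.21 = 70.804

min=[-36.500,-20.400,-8.900] max=[6.900,23.000,26.400] diag=70.804


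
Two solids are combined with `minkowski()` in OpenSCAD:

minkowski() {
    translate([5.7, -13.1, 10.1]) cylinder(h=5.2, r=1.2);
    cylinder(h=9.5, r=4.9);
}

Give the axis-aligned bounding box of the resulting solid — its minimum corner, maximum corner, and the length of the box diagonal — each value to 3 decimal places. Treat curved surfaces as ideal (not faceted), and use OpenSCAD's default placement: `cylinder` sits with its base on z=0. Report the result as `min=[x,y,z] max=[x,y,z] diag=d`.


min=[-0.400,-19.200,10.100] max=[11.800,-7.000,24.800] diag=22.666

A = translate([5.7, -13.1, 10.1]) cylinder(h=5.2, r=1.2) → bbox [4.5,-14.3,10.1] .. [6.9,-11.9,15.3]
B = cylinder(h=9.5, r=4.9) → bbox [-4.9,-4.9,0] .. [4.9,4.9,9.5]
lo = A.lo+B.lo = [4.5-4.9, -14.3-4.9, 10.1+0] = [-0.400,-19.200,10.100]
hi = A.hi+B.hi = [6.9+4.9, -11.9+4.9, 15.3+9.5] = [11.800,-7.000,24.800]
diag = √(12.2²+12.2²+14.7²) = √513.77 = 22.666


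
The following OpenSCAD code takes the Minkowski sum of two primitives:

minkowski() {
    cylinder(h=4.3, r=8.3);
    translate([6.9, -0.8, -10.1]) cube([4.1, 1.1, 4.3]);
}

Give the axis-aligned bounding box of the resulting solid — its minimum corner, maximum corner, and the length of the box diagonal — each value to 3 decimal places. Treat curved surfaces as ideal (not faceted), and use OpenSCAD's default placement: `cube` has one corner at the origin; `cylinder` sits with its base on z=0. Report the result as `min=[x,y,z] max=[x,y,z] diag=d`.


min=[-1.400,-9.100,-10.100] max=[19.300,8.600,-1.500] diag=28.561

A = translate([6.9, -0.8, -10.1]) cube([4.1, 1.1, 4.3]) → bbox [6.9,-0.8,-10.1] .. [11,0.3,-5.8]
B = cylinder(h=4.3, r=8.3) → bbox [-8.3,-8.3,0] .. [8.3,8.3,4.3]
lo = A.lo+B.lo = [6.9-8.3, -0.8-8.3, -10.1+0] = [-1.400,-9.100,-10.100]
hi = A.hi+B.hi = [11+8.3, 0.3+8.3, -5.8+4.3] = [19.300,8.600,-1.500]
diag = √(20.7²+17.7²+8.6²) = √815.74 = 28.561
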